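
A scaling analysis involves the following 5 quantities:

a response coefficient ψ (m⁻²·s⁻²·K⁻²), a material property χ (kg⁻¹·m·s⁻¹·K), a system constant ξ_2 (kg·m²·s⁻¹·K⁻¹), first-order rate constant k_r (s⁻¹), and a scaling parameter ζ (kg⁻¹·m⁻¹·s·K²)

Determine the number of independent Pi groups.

There are 5 variables and 4 base dimensions (M, L, T, Θ).
The dimension matrix has rank 4.
Independent dimensionless groups: 5 − 4 = 1.

1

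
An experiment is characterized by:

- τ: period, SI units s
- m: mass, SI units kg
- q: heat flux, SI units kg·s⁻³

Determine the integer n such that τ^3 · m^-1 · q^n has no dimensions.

Balance the M exponent: (1)·n from q, plus 3·(0) − (1) = -1 from the rest, must sum to zero.
n − 1 = 0, so n = 1.

1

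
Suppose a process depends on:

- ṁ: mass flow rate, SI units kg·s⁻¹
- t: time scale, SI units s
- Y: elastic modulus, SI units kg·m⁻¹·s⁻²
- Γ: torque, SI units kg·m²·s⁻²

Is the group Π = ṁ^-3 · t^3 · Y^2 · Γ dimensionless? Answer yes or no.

yes

Sum the exponent of each base dimension across the product:
  M: −3·[ṁ]_M + 3·[t]_M + 2·[Y]_M + [Γ]_M = −3·(1) + 3·(0) + 2·(1) + (1) = 0
  L: −3·[ṁ]_L + 3·[t]_L + 2·[Y]_L + [Γ]_L = −3·(0) + 3·(0) + 2·(-1) + (2) = 0
  T: −3·[ṁ]_T + 3·[t]_T + 2·[Y]_T + [Γ]_T = −3·(-1) + 3·(1) + 2·(-2) + (-2) = 0
  N: −3·[ṁ]_N + 3·[t]_N + 2·[Y]_N + [Γ]_N = −3·(0) + 3·(0) + 2·(0) + (0) = 0
All base exponents vanish — dimensionless.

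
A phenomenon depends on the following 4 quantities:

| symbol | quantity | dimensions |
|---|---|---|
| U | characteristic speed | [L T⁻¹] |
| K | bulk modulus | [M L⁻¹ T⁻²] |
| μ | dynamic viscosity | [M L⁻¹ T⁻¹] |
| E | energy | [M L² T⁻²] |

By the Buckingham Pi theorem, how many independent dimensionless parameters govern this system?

There are 4 variables and 3 base dimensions (M, L, T).
The dimension matrix has rank 3.
Independent dimensionless groups: 4 − 3 = 1.

1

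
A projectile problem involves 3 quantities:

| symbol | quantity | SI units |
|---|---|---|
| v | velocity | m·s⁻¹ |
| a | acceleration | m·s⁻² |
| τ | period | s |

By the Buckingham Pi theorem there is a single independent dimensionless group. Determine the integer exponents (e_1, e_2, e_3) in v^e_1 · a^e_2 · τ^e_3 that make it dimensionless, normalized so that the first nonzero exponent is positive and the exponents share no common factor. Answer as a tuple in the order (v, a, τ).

L: e_1·(1) + e_2·(1) + e_3·(0) = 0
T: e_1·(-1) + e_2·(-2) + e_3·(1) = 0
Solving this homogeneous linear system for the smallest-integer solution (first nonzero entry positive) gives (1, -1, -1).

(1, -1, -1)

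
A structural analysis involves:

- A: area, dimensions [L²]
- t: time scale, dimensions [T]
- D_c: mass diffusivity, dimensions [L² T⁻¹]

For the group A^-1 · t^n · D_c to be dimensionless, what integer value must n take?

1

Balance the T exponent: (1)·n from t, plus −(0) + (-1) = -1 from the rest, must sum to zero.
n − 1 = 0, so n = 1.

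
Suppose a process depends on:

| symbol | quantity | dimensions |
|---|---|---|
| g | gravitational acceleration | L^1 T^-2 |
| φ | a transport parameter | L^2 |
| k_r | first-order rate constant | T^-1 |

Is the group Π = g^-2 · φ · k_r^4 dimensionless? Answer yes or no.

yes

Sum the exponent of each base dimension across the product:
  L: −2·[g]_L + [φ]_L + 4·[k_r]_L = −2·(1) + (2) + 4·(0) = 0
  T: −2·[g]_T + [φ]_T + 4·[k_r]_T = −2·(-2) + (0) + 4·(-1) = 0
All base exponents vanish — dimensionless.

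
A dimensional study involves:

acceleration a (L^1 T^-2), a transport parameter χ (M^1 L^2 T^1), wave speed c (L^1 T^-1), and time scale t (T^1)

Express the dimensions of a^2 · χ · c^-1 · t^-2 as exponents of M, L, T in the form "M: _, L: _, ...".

M: 1, L: 3, T: -4

Collect each base-dimension exponent across the product:
  M: 2·(0) + (1) − (0) − 2·(0) = 1
  L: 2·(1) + (2) − (1) − 2·(0) = 3
  T: 2·(-2) + (1) − (-1) − 2·(1) = -4
So the dimensions are [M L³ T⁻⁴].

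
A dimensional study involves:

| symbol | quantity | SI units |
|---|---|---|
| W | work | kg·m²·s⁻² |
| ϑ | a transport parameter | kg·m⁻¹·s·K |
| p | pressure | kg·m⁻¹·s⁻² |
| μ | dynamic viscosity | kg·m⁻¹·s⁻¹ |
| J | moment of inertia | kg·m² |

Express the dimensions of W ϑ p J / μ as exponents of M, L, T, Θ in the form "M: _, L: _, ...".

M: 3, L: 3, T: -2, Θ: 1

Collect each base-dimension exponent across the product:
  M: (1) + (1) + (1) − (1) + (1) = 3
  L: (2) + (-1) + (-1) − (-1) + (2) = 3
  T: (-2) + (1) + (-2) − (-1) + (0) = -2
  Θ: (0) + (1) + (0) − (0) + (0) = 1
So the dimensions are [M³ L³ T⁻² Θ].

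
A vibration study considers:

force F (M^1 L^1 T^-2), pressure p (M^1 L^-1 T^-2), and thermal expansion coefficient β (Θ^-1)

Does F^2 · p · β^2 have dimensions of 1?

Sum the exponent of each base dimension across the product:
  M: 2·[F]_M + [p]_M + 2·[β]_M = 2·(1) + (1) + 2·(0) = 3
  L: 2·[F]_L + [p]_L + 2·[β]_L = 2·(1) + (-1) + 2·(0) = 1
  T: 2·[F]_T + [p]_T + 2·[β]_T = 2·(-2) + (-2) + 2·(0) = -6
  Θ: 2·[F]_Θ + [p]_Θ + 2·[β]_Θ = 2·(0) + (0) + 2·(-1) = -2
Net dimensions [M³ L T⁻⁶ Θ⁻²] ≠ [1] — not dimensionless.

no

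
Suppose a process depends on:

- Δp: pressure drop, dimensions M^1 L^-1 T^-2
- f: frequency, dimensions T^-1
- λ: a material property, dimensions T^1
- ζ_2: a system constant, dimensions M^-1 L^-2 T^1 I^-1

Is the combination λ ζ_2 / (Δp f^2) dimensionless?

Sum the exponent of each base dimension across the product:
  M: −[Δp]_M − 2·[f]_M + [λ]_M + [ζ_2]_M = −(1) − 2·(0) + (0) + (-1) = -2
  L: −[Δp]_L − 2·[f]_L + [λ]_L + [ζ_2]_L = −(-1) − 2·(0) + (0) + (-2) = -1
  T: −[Δp]_T − 2·[f]_T + [λ]_T + [ζ_2]_T = −(-2) − 2·(-1) + (1) + (1) = 6
  I: −[Δp]_I − 2·[f]_I + [λ]_I + [ζ_2]_I = −(0) − 2·(0) + (0) + (-1) = -1
Net dimensions [M⁻² L⁻¹ T⁶ I⁻¹] ≠ [1] — not dimensionless.

no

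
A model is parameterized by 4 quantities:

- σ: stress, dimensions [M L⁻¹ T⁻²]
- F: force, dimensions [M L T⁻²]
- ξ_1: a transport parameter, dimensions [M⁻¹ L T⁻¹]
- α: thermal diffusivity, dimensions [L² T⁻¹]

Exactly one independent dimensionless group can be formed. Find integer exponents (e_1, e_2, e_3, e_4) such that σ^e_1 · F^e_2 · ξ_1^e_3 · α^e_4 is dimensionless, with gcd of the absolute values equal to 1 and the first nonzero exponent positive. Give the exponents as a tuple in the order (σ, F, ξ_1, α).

M: e_1·(1) + e_2·(1) + e_3·(-1) + e_4·(0) = 0
L: e_1·(-1) + e_2·(1) + e_3·(1) + e_4·(2) = 0
T: e_1·(-2) + e_2·(-2) + e_3·(-1) + e_4·(-1) = 0
Solving this homogeneous linear system for the smallest-integer solution (first nonzero entry positive) gives (2, -3, -1, 3).

(2, -3, -1, 3)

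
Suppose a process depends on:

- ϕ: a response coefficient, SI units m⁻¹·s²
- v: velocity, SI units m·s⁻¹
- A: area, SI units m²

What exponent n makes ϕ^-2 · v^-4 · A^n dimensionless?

1

Balance the L exponent: (2)·n from A, plus −2·(-1) − 4·(1) = -2 from the rest, must sum to zero.
2n − 2 = 0, so n = 1.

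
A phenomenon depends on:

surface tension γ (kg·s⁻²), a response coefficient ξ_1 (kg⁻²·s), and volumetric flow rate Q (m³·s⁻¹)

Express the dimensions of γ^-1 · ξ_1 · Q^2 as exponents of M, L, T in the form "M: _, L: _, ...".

Collect each base-dimension exponent across the product:
  M: −(1) + (-2) + 2·(0) = -3
  L: −(0) + (0) + 2·(3) = 6
  T: −(-2) + (1) + 2·(-1) = 1
So the dimensions are [M⁻³ L⁶ T].

M: -3, L: 6, T: 1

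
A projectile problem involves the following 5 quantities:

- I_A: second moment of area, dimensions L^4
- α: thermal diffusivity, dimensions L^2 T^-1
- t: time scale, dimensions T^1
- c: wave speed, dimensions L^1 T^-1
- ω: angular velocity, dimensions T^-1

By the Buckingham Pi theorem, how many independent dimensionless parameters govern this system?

There are 5 variables and 2 base dimensions (L, T).
The dimension matrix has rank 2.
Independent dimensionless groups: 5 − 2 = 3.

3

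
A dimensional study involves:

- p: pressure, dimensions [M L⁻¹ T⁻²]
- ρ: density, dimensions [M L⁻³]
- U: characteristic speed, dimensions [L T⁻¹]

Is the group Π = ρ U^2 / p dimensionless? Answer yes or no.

yes

Sum the exponent of each base dimension across the product:
  M: −[p]_M + [ρ]_M + 2·[U]_M = −(1) + (1) + 2·(0) = 0
  L: −[p]_L + [ρ]_L + 2·[U]_L = −(-1) + (-3) + 2·(1) = 0
  T: −[p]_T + [ρ]_T + 2·[U]_T = −(-2) + (0) + 2·(-1) = 0
  Θ: −[p]_Θ + [ρ]_Θ + 2·[U]_Θ = −(0) + (0) + 2·(0) = 0
  N: −[p]_N + [ρ]_N + 2·[U]_N = −(0) + (0) + 2·(0) = 0
All base exponents vanish — dimensionless.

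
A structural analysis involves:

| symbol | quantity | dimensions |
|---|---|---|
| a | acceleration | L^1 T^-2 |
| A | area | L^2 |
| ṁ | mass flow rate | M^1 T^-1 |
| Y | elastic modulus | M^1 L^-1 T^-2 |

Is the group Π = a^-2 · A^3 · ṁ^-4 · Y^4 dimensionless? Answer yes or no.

yes

Sum the exponent of each base dimension across the product:
  M: −2·[a]_M + 3·[A]_M − 4·[ṁ]_M + 4·[Y]_M = −2·(0) + 3·(0) − 4·(1) + 4·(1) = 0
  L: −2·[a]_L + 3·[A]_L − 4·[ṁ]_L + 4·[Y]_L = −2·(1) + 3·(2) − 4·(0) + 4·(-1) = 0
  T: −2·[a]_T + 3·[A]_T − 4·[ṁ]_T + 4·[Y]_T = −2·(-2) + 3·(0) − 4·(-1) + 4·(-2) = 0
All base exponents vanish — dimensionless.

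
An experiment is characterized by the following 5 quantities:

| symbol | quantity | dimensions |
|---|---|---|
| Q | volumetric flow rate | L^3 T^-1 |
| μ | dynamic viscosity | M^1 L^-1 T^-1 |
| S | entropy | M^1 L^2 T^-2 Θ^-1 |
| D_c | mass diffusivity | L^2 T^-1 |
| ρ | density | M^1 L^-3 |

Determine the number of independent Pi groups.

1

There are 5 variables and 4 base dimensions (M, L, T, Θ).
The dimension matrix has rank 4.
Independent dimensionless groups: 5 − 4 = 1.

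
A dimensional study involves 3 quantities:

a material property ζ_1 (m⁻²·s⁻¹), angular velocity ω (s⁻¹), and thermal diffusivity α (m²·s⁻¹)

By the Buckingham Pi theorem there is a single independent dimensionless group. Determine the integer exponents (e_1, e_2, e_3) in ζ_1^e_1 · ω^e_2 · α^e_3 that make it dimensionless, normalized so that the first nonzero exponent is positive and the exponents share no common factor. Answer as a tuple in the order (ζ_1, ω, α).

L: e_1·(-2) + e_2·(0) + e_3·(2) = 0
T: e_1·(-1) + e_2·(-1) + e_3·(-1) = 0
Solving this homogeneous linear system for the smallest-integer solution (first nonzero entry positive) gives (1, -2, 1).

(1, -2, 1)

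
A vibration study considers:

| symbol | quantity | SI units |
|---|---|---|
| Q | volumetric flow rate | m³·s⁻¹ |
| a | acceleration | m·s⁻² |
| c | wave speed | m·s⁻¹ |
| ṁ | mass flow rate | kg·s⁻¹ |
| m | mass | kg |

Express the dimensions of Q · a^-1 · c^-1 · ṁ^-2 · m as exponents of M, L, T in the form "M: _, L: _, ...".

M: -1, L: 1, T: 4

Collect each base-dimension exponent across the product:
  M: (0) − (0) − (0) − 2·(1) + (1) = -1
  L: (3) − (1) − (1) − 2·(0) + (0) = 1
  T: (-1) − (-2) − (-1) − 2·(-1) + (0) = 4
So the dimensions are [M⁻¹ L T⁴].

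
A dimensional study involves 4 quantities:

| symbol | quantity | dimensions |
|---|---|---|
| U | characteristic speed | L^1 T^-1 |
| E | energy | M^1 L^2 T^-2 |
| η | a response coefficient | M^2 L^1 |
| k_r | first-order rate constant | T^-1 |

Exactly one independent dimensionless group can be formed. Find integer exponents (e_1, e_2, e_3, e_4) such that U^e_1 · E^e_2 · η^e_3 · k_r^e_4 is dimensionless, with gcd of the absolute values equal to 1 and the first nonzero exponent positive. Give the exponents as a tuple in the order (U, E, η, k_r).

M: e_1·(0) + e_2·(1) + e_3·(2) + e_4·(0) = 0
L: e_1·(1) + e_2·(2) + e_3·(1) + e_4·(0) = 0
T: e_1·(-1) + e_2·(-2) + e_3·(0) + e_4·(-1) = 0
Solving this homogeneous linear system for the smallest-integer solution (first nonzero entry positive) gives (3, -2, 1, 1).

(3, -2, 1, 1)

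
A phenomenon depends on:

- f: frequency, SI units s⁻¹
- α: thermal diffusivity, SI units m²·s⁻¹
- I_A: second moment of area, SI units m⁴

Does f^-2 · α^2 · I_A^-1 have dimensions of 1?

Sum the exponent of each base dimension across the product:
  M: −2·[f]_M + 2·[α]_M − [I_A]_M = −2·(0) + 2·(0) − (0) = 0
  L: −2·[f]_L + 2·[α]_L − [I_A]_L = −2·(0) + 2·(2) − (4) = 0
  T: −2·[f]_T + 2·[α]_T − [I_A]_T = −2·(-1) + 2·(-1) − (0) = 0
  Θ: −2·[f]_Θ + 2·[α]_Θ − [I_A]_Θ = −2·(0) + 2·(0) − (0) = 0
All base exponents vanish — dimensionless.

yes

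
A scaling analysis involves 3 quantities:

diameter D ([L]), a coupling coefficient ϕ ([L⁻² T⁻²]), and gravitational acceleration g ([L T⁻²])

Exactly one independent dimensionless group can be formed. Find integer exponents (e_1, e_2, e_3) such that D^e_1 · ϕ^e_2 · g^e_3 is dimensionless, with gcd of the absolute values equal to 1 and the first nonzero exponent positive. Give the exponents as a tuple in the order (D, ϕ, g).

(3, 1, -1)

L: e_1·(1) + e_2·(-2) + e_3·(1) = 0
T: e_1·(0) + e_2·(-2) + e_3·(-2) = 0
Solving this homogeneous linear system for the smallest-integer solution (first nonzero entry positive) gives (3, 1, -1).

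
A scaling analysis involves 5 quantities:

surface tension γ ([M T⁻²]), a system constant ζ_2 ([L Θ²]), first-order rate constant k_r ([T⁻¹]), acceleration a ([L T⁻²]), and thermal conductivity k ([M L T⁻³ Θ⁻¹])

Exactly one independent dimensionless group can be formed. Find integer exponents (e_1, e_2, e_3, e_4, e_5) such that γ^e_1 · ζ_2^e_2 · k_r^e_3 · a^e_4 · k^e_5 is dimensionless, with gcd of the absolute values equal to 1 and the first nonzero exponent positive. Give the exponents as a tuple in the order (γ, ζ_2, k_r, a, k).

(2, -1, -4, 3, -2)

M: e_1·(1) + e_2·(0) + e_3·(0) + e_4·(0) + e_5·(1) = 0
L: e_1·(0) + e_2·(1) + e_3·(0) + e_4·(1) + e_5·(1) = 0
T: e_1·(-2) + e_2·(0) + e_3·(-1) + e_4·(-2) + e_5·(-3) = 0
Θ: e_1·(0) + e_2·(2) + e_3·(0) + e_4·(0) + e_5·(-1) = 0
Solving this homogeneous linear system for the smallest-integer solution (first nonzero entry positive) gives (2, -1, -4, 3, -2).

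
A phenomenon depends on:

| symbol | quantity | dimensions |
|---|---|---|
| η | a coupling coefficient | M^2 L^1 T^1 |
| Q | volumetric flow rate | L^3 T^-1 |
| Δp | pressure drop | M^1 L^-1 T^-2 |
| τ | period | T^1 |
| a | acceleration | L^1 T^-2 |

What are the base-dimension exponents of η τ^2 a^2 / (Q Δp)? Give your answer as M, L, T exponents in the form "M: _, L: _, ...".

Collect each base-dimension exponent across the product:
  M: (2) − (0) − (1) + 2·(0) + 2·(0) = 1
  L: (1) − (3) − (-1) + 2·(0) + 2·(1) = 1
  T: (1) − (-1) − (-2) + 2·(1) + 2·(-2) = 2
So the dimensions are [M L T²].

M: 1, L: 1, T: 2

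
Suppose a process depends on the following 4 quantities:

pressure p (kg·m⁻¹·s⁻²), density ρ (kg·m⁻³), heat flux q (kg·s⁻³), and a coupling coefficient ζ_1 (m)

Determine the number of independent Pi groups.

There are 4 variables and 3 base dimensions (M, L, T).
The dimension matrix has rank 3.
Independent dimensionless groups: 4 − 3 = 1.

1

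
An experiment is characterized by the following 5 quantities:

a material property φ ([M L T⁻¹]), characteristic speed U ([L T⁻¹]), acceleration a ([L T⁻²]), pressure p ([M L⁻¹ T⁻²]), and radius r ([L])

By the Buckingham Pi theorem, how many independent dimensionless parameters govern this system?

There are 5 variables and 3 base dimensions (M, L, T).
The dimension matrix has rank 3.
Independent dimensionless groups: 5 − 3 = 2.

2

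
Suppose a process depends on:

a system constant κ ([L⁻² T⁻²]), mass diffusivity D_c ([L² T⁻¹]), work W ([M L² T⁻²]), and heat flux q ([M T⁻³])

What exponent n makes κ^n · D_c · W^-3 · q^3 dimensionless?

Balance the L exponent: (-2)·n from κ, plus (2) − 3·(2) + 3·(0) = -4 from the rest, must sum to zero.
-2n − 4 = 0, so n = -2.

-2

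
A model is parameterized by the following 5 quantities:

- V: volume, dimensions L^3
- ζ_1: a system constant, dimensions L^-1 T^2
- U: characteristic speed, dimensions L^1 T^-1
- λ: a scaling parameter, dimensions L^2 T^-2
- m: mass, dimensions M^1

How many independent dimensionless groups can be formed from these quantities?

There are 5 variables and 3 base dimensions (M, L, T).
The dimension matrix has rank 3.
Independent dimensionless groups: 5 − 3 = 2.

2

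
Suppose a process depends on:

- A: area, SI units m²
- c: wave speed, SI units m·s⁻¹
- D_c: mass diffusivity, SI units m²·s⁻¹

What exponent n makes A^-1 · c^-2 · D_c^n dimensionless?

2

Balance the L exponent: (2)·n from D_c, plus −(2) − 2·(1) = -4 from the rest, must sum to zero.
2n − 4 = 0, so n = 2.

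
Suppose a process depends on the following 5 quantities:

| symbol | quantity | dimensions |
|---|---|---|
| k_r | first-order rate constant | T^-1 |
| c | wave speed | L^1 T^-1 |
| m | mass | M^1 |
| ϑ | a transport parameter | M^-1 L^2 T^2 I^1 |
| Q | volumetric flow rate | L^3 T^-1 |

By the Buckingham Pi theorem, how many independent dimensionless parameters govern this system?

1

There are 5 variables and 4 base dimensions (M, L, T, I).
The dimension matrix has rank 4.
Independent dimensionless groups: 5 − 4 = 1.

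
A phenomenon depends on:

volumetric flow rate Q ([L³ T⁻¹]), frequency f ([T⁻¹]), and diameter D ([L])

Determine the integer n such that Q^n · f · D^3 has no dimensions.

-1

Balance the L exponent: (3)·n from Q, plus (0) + 3·(1) = 3 from the rest, must sum to zero.
3n + 3 = 0, so n = -1.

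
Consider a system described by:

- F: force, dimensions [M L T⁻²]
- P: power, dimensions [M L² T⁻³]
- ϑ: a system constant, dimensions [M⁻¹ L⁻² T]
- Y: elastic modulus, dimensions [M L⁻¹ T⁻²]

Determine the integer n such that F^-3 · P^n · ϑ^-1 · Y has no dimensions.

Balance the M exponent: (1)·n from P, plus −3·(1) − (-1) + (1) = -1 from the rest, must sum to zero.
n − 1 = 0, so n = 1.

1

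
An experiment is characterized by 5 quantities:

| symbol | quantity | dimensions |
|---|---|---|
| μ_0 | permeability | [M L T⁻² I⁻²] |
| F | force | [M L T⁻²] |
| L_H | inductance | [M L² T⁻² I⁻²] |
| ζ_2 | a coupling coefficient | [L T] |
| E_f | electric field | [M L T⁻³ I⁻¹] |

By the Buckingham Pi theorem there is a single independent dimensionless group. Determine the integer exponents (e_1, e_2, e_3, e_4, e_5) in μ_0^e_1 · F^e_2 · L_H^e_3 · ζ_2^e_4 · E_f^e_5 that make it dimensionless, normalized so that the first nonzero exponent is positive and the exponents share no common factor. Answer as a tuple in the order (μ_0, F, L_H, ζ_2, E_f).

M: e_1·(1) + e_2·(1) + e_3·(1) + e_4·(0) + e_5·(1) = 0
L: e_1·(1) + e_2·(1) + e_3·(2) + e_4·(1) + e_5·(1) = 0
T: e_1·(-2) + e_2·(-2) + e_3·(-2) + e_4·(1) + e_5·(-3) = 0
I: e_1·(-2) + e_2·(0) + e_3·(-2) + e_4·(0) + e_5·(-1) = 0
Solving this homogeneous linear system for the smallest-integer solution (first nonzero entry positive) gives (1, -1, -2, 2, 2).

(1, -1, -2, 2, 2)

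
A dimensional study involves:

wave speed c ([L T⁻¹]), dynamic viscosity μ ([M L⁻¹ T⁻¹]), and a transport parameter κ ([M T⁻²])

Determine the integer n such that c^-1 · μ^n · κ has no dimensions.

-1

Balance the M exponent: (1)·n from μ, plus −(0) + (1) = 1 from the rest, must sum to zero.
n + 1 = 0, so n = -1.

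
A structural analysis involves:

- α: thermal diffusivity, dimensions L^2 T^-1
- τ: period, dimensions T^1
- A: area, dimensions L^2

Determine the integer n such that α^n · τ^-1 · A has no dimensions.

Balance the L exponent: (2)·n from α, plus −(0) + (2) = 2 from the rest, must sum to zero.
2n + 2 = 0, so n = -1.

-1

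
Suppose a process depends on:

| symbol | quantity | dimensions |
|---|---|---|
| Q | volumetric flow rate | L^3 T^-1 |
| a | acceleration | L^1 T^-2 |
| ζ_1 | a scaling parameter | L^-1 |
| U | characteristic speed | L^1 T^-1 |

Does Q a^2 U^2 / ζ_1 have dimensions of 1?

no

Sum the exponent of each base dimension across the product:
  L: [Q]_L + 2·[a]_L − [ζ_1]_L + 2·[U]_L = (3) + 2·(1) − (-1) + 2·(1) = 8
  T: [Q]_T + 2·[a]_T − [ζ_1]_T + 2·[U]_T = (-1) + 2·(-2) − (0) + 2·(-1) = -7
Net dimensions [L⁸ T⁻⁷] ≠ [1] — not dimensionless.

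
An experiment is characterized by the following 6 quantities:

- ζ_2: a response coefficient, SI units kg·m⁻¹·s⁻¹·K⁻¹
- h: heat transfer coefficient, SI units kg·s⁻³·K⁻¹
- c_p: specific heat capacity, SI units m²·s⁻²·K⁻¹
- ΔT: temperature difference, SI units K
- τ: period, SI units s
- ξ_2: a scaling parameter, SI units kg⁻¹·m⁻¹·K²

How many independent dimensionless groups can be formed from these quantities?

There are 6 variables and 4 base dimensions (M, L, T, Θ).
The dimension matrix has rank 4.
Independent dimensionless groups: 6 − 4 = 2.

2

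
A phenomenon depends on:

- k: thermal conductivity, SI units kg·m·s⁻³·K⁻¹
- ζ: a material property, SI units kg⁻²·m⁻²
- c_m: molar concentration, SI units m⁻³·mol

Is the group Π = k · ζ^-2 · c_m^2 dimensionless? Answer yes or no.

no

Sum the exponent of each base dimension across the product:
  M: [k]_M − 2·[ζ]_M + 2·[c_m]_M = (1) − 2·(-2) + 2·(0) = 5
  L: [k]_L − 2·[ζ]_L + 2·[c_m]_L = (1) − 2·(-2) + 2·(-3) = -1
  T: [k]_T − 2·[ζ]_T + 2·[c_m]_T = (-3) − 2·(0) + 2·(0) = -3
  Θ: [k]_Θ − 2·[ζ]_Θ + 2·[c_m]_Θ = (-1) − 2·(0) + 2·(0) = -1
  N: [k]_N − 2·[ζ]_N + 2·[c_m]_N = (0) − 2·(0) + 2·(1) = 2
Net dimensions [M⁵ L⁻¹ T⁻³ Θ⁻¹ N²] ≠ [1] — not dimensionless.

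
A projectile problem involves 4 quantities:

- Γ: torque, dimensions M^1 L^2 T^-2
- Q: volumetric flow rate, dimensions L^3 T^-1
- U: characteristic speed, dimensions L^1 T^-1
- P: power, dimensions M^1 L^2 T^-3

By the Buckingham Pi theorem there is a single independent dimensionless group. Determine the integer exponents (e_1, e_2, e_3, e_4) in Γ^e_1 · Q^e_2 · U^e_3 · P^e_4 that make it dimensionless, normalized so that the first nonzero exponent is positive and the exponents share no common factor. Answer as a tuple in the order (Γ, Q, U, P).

M: e_1·(1) + e_2·(0) + e_3·(0) + e_4·(1) = 0
L: e_1·(2) + e_2·(3) + e_3·(1) + e_4·(2) = 0
T: e_1·(-2) + e_2·(-1) + e_3·(-1) + e_4·(-3) = 0
Solving this homogeneous linear system for the smallest-integer solution (first nonzero entry positive) gives (2, -1, 3, -2).

(2, -1, 3, -2)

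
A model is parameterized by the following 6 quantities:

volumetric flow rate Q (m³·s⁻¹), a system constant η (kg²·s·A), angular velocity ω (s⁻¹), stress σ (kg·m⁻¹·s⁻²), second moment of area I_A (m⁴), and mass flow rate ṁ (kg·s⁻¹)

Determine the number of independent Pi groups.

2

There are 6 variables and 4 base dimensions (M, L, T, I).
The dimension matrix has rank 4.
Independent dimensionless groups: 6 − 4 = 2.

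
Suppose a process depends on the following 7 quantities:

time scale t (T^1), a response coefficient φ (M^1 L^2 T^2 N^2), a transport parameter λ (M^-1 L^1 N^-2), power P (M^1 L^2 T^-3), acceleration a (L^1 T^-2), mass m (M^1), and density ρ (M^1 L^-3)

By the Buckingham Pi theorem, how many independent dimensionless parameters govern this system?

3

There are 7 variables and 4 base dimensions (M, L, T, N).
The dimension matrix has rank 4.
Independent dimensionless groups: 7 − 4 = 3.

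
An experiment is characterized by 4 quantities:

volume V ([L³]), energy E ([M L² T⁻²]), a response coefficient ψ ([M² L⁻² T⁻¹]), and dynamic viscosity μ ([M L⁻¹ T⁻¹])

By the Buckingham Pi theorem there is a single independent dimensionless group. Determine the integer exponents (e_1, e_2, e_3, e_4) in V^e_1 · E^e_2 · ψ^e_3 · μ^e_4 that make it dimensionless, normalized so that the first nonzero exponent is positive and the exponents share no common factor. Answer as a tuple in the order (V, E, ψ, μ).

M: e_1·(0) + e_2·(1) + e_3·(2) + e_4·(1) = 0
L: e_1·(3) + e_2·(2) + e_3·(-2) + e_4·(-1) = 0
T: e_1·(0) + e_2·(-2) + e_3·(-1) + e_4·(-1) = 0
Solving this homogeneous linear system for the smallest-integer solution (first nonzero entry positive) gives (1, -1, -1, 3).

(1, -1, -1, 3)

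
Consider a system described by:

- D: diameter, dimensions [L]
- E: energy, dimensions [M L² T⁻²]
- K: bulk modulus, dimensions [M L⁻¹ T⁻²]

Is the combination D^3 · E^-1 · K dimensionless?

Sum the exponent of each base dimension across the product:
  M: 3·[D]_M − [E]_M + [K]_M = 3·(0) − (1) + (1) = 0
  L: 3·[D]_L − [E]_L + [K]_L = 3·(1) − (2) + (-1) = 0
  T: 3·[D]_T − [E]_T + [K]_T = 3·(0) − (-2) + (-2) = 0
All base exponents vanish — dimensionless.

yes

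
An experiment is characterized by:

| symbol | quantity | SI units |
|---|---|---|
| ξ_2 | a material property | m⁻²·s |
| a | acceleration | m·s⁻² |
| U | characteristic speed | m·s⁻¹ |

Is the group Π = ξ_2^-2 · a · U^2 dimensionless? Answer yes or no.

no

Sum the exponent of each base dimension across the product:
  L: −2·[ξ_2]_L + [a]_L + 2·[U]_L = −2·(-2) + (1) + 2·(1) = 7
  T: −2·[ξ_2]_T + [a]_T + 2·[U]_T = −2·(1) + (-2) + 2·(-1) = -6
Net dimensions [L⁷ T⁻⁶] ≠ [1] — not dimensionless.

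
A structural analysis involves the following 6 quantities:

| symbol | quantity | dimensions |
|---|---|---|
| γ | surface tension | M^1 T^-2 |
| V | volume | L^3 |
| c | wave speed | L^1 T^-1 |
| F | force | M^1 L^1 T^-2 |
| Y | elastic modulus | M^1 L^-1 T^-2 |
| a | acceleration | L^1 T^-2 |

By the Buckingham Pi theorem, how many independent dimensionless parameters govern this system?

There are 6 variables and 3 base dimensions (M, L, T).
The dimension matrix has rank 3.
Independent dimensionless groups: 6 − 3 = 3.

3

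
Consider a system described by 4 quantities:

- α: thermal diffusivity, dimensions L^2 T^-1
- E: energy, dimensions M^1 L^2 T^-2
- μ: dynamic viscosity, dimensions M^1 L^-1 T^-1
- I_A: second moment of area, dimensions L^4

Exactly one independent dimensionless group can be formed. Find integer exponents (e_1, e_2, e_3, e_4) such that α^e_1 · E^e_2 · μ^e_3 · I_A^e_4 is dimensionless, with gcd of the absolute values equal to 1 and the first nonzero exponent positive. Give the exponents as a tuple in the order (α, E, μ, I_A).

M: e_1·(0) + e_2·(1) + e_3·(1) + e_4·(0) = 0
L: e_1·(2) + e_2·(2) + e_3·(-1) + e_4·(4) = 0
T: e_1·(-1) + e_2·(-2) + e_3·(-1) + e_4·(0) = 0
Solving this homogeneous linear system for the smallest-integer solution (first nonzero entry positive) gives (4, -4, 4, 1).

(4, -4, 4, 1)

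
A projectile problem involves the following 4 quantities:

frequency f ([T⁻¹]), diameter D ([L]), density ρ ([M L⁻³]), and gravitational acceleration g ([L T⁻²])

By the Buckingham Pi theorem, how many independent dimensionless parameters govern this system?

There are 4 variables and 3 base dimensions (M, L, T).
The dimension matrix has rank 3.
Independent dimensionless groups: 4 − 3 = 1.

1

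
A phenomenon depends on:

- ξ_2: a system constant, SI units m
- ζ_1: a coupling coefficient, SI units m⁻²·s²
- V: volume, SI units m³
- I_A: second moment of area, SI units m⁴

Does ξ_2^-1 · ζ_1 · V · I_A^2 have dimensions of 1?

no

Sum the exponent of each base dimension across the product:
  L: −[ξ_2]_L + [ζ_1]_L + [V]_L + 2·[I_A]_L = −(1) + (-2) + (3) + 2·(4) = 8
  T: −[ξ_2]_T + [ζ_1]_T + [V]_T + 2·[I_A]_T = −(0) + (2) + (0) + 2·(0) = 2
Net dimensions [L⁸ T²] ≠ [1] — not dimensionless.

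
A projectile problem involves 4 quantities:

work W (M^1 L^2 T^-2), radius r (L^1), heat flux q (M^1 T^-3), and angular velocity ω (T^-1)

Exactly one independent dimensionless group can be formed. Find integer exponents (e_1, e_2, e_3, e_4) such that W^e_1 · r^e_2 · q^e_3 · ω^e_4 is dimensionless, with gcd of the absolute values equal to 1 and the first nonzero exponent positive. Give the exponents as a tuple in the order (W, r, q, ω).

(1, -2, -1, 1)

M: e_1·(1) + e_2·(0) + e_3·(1) + e_4·(0) = 0
L: e_1·(2) + e_2·(1) + e_3·(0) + e_4·(0) = 0
T: e_1·(-2) + e_2·(0) + e_3·(-3) + e_4·(-1) = 0
Solving this homogeneous linear system for the smallest-integer solution (first nonzero entry positive) gives (1, -2, -1, 1).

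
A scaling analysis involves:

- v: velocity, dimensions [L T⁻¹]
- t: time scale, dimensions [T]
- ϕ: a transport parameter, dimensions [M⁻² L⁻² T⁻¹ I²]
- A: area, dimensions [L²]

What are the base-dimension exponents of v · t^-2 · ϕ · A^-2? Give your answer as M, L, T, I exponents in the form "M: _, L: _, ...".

Collect each base-dimension exponent across the product:
  M: (0) − 2·(0) + (-2) − 2·(0) = -2
  L: (1) − 2·(0) + (-2) − 2·(2) = -5
  T: (-1) − 2·(1) + (-1) − 2·(0) = -4
  I: (0) − 2·(0) + (2) − 2·(0) = 2
So the dimensions are [M⁻² L⁻⁵ T⁻⁴ I²].

M: -2, L: -5, T: -4, I: 2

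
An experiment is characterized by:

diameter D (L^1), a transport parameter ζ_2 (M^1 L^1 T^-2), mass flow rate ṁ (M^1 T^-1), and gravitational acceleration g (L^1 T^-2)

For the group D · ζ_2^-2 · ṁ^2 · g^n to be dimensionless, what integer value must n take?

1

Balance the L exponent: (1)·n from g, plus (1) − 2·(1) + 2·(0) = -1 from the rest, must sum to zero.
n − 1 = 0, so n = 1.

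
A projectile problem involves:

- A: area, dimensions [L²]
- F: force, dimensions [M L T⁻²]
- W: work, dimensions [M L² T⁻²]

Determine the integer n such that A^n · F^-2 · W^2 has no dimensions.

Balance the L exponent: (2)·n from A, plus −2·(1) + 2·(2) = 2 from the rest, must sum to zero.
2n + 2 = 0, so n = -1.

-1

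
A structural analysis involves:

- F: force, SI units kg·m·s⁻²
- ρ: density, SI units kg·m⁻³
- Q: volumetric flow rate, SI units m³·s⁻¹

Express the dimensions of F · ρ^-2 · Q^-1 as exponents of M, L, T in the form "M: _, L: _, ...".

Collect each base-dimension exponent across the product:
  M: (1) − 2·(1) − (0) = -1
  L: (1) − 2·(-3) − (3) = 4
  T: (-2) − 2·(0) − (-1) = -1
So the dimensions are [M⁻¹ L⁴ T⁻¹].

M: -1, L: 4, T: -1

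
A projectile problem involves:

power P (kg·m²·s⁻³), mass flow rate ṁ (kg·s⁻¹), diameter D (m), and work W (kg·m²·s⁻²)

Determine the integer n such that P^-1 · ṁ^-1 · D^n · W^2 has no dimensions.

Balance the L exponent: (1)·n from D, plus −(2) − (0) + 2·(2) = 2 from the rest, must sum to zero.
n + 2 = 0, so n = -2.

-2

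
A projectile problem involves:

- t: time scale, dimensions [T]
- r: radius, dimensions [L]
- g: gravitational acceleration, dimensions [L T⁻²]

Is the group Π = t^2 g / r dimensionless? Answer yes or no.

Sum the exponent of each base dimension across the product:
  L: 2·[t]_L − [r]_L + [g]_L = 2·(0) − (1) + (1) = 0
  T: 2·[t]_T − [r]_T + [g]_T = 2·(1) − (0) + (-2) = 0
All base exponents vanish — dimensionless.

yes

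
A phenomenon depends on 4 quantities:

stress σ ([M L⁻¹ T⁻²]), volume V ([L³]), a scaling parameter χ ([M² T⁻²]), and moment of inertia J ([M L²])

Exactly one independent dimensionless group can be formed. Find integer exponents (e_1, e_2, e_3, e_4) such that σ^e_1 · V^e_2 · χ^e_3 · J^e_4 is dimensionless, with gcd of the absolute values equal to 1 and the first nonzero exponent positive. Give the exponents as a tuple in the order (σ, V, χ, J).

M: e_1·(1) + e_2·(0) + e_3·(2) + e_4·(1) = 0
L: e_1·(-1) + e_2·(3) + e_3·(0) + e_4·(2) = 0
T: e_1·(-2) + e_2·(0) + e_3·(-2) + e_4·(0) = 0
Solving this homogeneous linear system for the smallest-integer solution (first nonzero entry positive) gives (3, -1, -3, 3).

(3, -1, -3, 3)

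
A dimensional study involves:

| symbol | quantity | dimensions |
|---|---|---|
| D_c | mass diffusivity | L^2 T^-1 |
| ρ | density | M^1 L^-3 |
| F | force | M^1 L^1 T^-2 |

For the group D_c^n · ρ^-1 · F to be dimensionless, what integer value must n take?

-2

Balance the L exponent: (2)·n from D_c, plus −(-3) + (1) = 4 from the rest, must sum to zero.
2n + 4 = 0, so n = -2.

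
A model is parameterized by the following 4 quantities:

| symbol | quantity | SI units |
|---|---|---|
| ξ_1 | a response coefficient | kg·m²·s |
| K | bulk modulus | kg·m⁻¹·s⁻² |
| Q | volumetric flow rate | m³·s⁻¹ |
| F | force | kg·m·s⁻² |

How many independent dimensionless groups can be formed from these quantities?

There are 4 variables and 3 base dimensions (M, L, T).
The dimension matrix has rank 3.
Independent dimensionless groups: 4 − 3 = 1.

1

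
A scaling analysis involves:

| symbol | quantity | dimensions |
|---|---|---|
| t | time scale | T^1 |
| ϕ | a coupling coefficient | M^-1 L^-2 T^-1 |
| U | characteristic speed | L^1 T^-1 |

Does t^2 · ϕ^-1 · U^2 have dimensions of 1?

no

Sum the exponent of each base dimension across the product:
  M: 2·[t]_M − [ϕ]_M + 2·[U]_M = 2·(0) − (-1) + 2·(0) = 1
  L: 2·[t]_L − [ϕ]_L + 2·[U]_L = 2·(0) − (-2) + 2·(1) = 4
  T: 2·[t]_T − [ϕ]_T + 2·[U]_T = 2·(1) − (-1) + 2·(-1) = 1
Net dimensions [M L⁴ T] ≠ [1] — not dimensionless.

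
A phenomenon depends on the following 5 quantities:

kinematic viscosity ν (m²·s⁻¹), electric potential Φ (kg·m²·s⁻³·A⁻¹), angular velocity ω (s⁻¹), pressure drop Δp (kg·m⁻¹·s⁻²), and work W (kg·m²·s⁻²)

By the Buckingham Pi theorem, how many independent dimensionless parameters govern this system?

There are 5 variables and 4 base dimensions (M, L, T, I).
The dimension matrix has rank 4.
Independent dimensionless groups: 5 − 4 = 1.

1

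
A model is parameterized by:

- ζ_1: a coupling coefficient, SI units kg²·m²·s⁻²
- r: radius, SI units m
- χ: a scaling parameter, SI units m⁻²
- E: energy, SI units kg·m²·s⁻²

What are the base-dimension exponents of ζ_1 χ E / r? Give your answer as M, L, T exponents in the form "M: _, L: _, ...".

M: 3, L: 1, T: -4

Collect each base-dimension exponent across the product:
  M: (2) − (0) + (0) + (1) = 3
  L: (2) − (1) + (-2) + (2) = 1
  T: (-2) − (0) + (0) + (-2) = -4
So the dimensions are [M³ L T⁻⁴].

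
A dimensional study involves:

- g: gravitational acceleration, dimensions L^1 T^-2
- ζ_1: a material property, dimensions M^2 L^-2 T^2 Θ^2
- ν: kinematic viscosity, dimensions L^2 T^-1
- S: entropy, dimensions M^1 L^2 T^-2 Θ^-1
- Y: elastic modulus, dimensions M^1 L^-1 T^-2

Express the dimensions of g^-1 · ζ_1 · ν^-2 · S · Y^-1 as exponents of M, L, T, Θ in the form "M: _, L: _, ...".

M: 2, L: -4, T: 6, Θ: 1

Collect each base-dimension exponent across the product:
  M: −(0) + (2) − 2·(0) + (1) − (1) = 2
  L: −(1) + (-2) − 2·(2) + (2) − (-1) = -4
  T: −(-2) + (2) − 2·(-1) + (-2) − (-2) = 6
  Θ: −(0) + (2) − 2·(0) + (-1) − (0) = 1
So the dimensions are [M² L⁻⁴ T⁶ Θ].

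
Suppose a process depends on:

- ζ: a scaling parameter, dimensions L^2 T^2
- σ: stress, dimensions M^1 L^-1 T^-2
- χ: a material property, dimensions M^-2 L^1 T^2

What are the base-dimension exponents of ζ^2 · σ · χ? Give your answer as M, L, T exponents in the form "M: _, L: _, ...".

M: -1, L: 4, T: 4

Collect each base-dimension exponent across the product:
  M: 2·(0) + (1) + (-2) = -1
  L: 2·(2) + (-1) + (1) = 4
  T: 2·(2) + (-2) + (2) = 4
So the dimensions are [M⁻¹ L⁴ T⁴].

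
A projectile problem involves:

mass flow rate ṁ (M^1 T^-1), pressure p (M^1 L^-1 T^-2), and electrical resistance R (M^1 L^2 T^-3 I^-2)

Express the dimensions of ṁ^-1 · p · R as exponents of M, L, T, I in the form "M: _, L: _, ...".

Collect each base-dimension exponent across the product:
  M: −(1) + (1) + (1) = 1
  L: −(0) + (-1) + (2) = 1
  T: −(-1) + (-2) + (-3) = -4
  I: −(0) + (0) + (-2) = -2
So the dimensions are [M L T⁻⁴ I⁻²].

M: 1, L: 1, T: -4, I: -2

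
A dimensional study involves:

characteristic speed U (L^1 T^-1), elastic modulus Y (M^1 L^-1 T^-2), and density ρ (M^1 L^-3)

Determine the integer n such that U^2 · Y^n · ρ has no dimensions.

-1

Balance the M exponent: (1)·n from Y, plus 2·(0) + (1) = 1 from the rest, must sum to zero.
n + 1 = 0, so n = -1.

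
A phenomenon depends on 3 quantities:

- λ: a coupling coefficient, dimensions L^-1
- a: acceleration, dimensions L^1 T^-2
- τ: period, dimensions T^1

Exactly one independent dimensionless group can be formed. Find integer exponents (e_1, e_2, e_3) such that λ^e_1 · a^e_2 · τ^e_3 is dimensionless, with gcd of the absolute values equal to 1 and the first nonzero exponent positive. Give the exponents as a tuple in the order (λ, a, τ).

(1, 1, 2)

L: e_1·(-1) + e_2·(1) + e_3·(0) = 0
T: e_1·(0) + e_2·(-2) + e_3·(1) = 0
Solving this homogeneous linear system for the smallest-integer solution (first nonzero entry positive) gives (1, 1, 2).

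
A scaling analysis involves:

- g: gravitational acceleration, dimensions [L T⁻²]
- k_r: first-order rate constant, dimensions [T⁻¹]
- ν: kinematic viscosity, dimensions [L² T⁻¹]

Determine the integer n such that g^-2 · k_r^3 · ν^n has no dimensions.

Balance the L exponent: (2)·n from ν, plus −2·(1) + 3·(0) = -2 from the rest, must sum to zero.
2n − 2 = 0, so n = 1.

1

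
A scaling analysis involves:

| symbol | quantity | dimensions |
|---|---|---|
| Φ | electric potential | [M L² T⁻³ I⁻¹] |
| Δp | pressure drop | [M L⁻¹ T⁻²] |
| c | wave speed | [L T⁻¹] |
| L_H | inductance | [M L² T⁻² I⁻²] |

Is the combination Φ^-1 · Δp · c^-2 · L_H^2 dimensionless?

Sum the exponent of each base dimension across the product:
  M: −[Φ]_M + [Δp]_M − 2·[c]_M + 2·[L_H]_M = −(1) + (1) − 2·(0) + 2·(1) = 2
  L: −[Φ]_L + [Δp]_L − 2·[c]_L + 2·[L_H]_L = −(2) + (-1) − 2·(1) + 2·(2) = -1
  T: −[Φ]_T + [Δp]_T − 2·[c]_T + 2·[L_H]_T = −(-3) + (-2) − 2·(-1) + 2·(-2) = -1
  I: −[Φ]_I + [Δp]_I − 2·[c]_I + 2·[L_H]_I = −(-1) + (0) − 2·(0) + 2·(-2) = -3
Net dimensions [M² L⁻¹ T⁻¹ I⁻³] ≠ [1] — not dimensionless.

no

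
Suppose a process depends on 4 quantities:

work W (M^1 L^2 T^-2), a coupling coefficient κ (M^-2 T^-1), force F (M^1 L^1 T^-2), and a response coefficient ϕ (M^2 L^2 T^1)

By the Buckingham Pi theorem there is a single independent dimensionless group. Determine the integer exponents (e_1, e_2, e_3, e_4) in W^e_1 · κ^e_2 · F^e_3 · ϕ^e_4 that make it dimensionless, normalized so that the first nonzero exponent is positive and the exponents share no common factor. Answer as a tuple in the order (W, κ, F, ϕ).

(2, -1, -2, -1)

M: e_1·(1) + e_2·(-2) + e_3·(1) + e_4·(2) = 0
L: e_1·(2) + e_2·(0) + e_3·(1) + e_4·(2) = 0
T: e_1·(-2) + e_2·(-1) + e_3·(-2) + e_4·(1) = 0
Solving this homogeneous linear system for the smallest-integer solution (first nonzero entry positive) gives (2, -1, -2, -1).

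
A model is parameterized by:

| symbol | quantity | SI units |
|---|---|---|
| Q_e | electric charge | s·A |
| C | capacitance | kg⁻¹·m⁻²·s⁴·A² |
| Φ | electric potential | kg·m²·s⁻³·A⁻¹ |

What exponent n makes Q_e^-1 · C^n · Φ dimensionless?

1

Balance the M exponent: (-1)·n from C, plus −(0) + (1) = 1 from the rest, must sum to zero.
−n + 1 = 0, so n = 1.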